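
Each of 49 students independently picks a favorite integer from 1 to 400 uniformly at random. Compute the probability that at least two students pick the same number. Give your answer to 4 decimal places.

0.9534

It's easier to compute the probability that all 49 are distinct.
P(all distinct) = 400/400 · 399/400 · ··· · 352/400 ≈ 0.0466.
So the probability of at least one match is 1 − 0.0466 = 0.9534.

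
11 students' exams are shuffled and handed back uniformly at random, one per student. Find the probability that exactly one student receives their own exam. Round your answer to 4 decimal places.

Choose which one is fixed: C(11,1) = 11 ways.
The remaining 10 must have no fixed point: D(10) = 1334961.
P = 11·1334961/39916800 = 16481/44800 ≈ 0.3679.

0.3679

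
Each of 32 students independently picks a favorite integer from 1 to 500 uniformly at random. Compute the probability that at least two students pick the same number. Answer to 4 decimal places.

0.6371

It's easier to compute the probability that all 32 are distinct.
P(all distinct) = 500/500 · 499/500 · ··· · 469/500 ≈ 0.3629.
So the probability of at least one match is 1 − 0.3629 = 0.6371.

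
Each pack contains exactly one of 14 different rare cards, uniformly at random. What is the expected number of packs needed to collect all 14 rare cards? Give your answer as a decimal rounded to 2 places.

45.52

After i distinct types are collected, each trial gives a new one with probability (14−i)/14, so the expected wait for the next new type is 14/(14−i).
E = 14/14 + 14/13 + 14/12 + 14/11 + 14/10 + 14/9 + 14/8 + 14/7 + 14/6 + 14/5 + 14/4 + 14/3 + 14/2 + 14/1 = 1171733/25740 ≈ 45.52.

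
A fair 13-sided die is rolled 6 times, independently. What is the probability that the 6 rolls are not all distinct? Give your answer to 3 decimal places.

P(all 6 different) = 13/13 · 12/13 · ··· · 8/13 ≈ 0.256.
P(at least two equal) = 1 − 0.256 = 0.744.

0.744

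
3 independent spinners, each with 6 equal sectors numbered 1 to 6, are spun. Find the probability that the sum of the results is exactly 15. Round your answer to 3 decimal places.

There are 6^3 = 216 equally likely outcomes.
The number of ordered 3-tuples from {1,…,6} summing to 15 is 10.
P(sum = 15) = 10/216 = 5/108 ≈ 0.046.

0.046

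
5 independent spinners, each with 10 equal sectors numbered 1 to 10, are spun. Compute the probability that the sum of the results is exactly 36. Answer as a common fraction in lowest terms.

There are 10^5 = 100000 equally likely outcomes.
The number of ordered 5-tuples from {1,…,10} summing to 36 is 2710.
P(sum = 36) = 2710/100000 = 271/10000.

271/10000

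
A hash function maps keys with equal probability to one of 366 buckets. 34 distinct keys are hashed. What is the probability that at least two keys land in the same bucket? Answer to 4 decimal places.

0.7944

It's easier to compute the probability that all 34 are distinct.
P(all distinct) = 366/366 · 365/366 · ··· · 333/366 ≈ 0.2056.
So the probability of at least one match is 1 − 0.2056 = 0.7944.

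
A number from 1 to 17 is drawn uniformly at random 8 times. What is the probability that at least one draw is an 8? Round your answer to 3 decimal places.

P(no draw is an 8) = (16/17)^8 ≈ 0.616.
P(at least one) = 1 − 0.616 = 0.384.

0.384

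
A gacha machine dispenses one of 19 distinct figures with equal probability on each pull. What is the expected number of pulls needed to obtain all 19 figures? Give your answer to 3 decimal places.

67.407

After i distinct types are collected, each trial gives a new one with probability (19−i)/19, so the expected wait for the next new type is 19/(19−i).
E = 19/19 + 19/18 + 19/17 + 19/16 + 19/15 + 19/14 + 19/13 + 19/12 + 19/11 + 19/10 + 19/9 + 19/8 + 19/7 + 19/6 + 19/5 + 19/4 + 19/3 + 19/2 + 19/1 = 275295799/4084080 ≈ 67.407.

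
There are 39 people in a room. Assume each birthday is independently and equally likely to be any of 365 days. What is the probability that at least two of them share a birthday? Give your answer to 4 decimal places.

0.8782

It's easier to compute the probability that all 39 are distinct.
P(all distinct) = 365/365 · 364/365 · ··· · 327/365 ≈ 0.1218.
So the probability of at least one match is 1 − 0.1218 = 0.8782.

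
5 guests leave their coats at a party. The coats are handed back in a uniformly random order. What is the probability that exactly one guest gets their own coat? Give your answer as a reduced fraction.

Choose which one is fixed: C(5,1) = 5 ways.
The remaining 4 must have no fixed point: D(4) = 9.
P = 5·9/120 = 3/8.

3/8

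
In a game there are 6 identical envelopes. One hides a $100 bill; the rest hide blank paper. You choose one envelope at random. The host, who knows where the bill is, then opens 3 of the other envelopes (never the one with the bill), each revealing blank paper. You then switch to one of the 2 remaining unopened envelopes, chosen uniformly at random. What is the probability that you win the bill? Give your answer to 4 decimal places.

0.4167

Your original envelope holds the bill with probability 1/6, so the other 5 collectively hold it with probability 5/6.
The host can always find 3 empty envelopes to open, so the reveals don't change that 5/6; it is now spread over the 2 remaining unopened envelopes.
P(win by switching) = (5/6) · (1/2) = 5/12 ≈ 0.4167.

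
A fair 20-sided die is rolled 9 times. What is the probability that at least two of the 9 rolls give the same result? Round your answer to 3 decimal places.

0.881

P(all 9 different) = 20/20 · 19/20 · ··· · 12/20 ≈ 0.119.
P(at least two equal) = 1 − 0.119 = 0.881.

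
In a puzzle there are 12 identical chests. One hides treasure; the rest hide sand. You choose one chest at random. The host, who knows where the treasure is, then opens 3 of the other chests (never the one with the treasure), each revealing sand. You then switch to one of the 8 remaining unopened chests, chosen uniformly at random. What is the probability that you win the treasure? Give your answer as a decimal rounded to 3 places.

Your original chest holds the treasure with probability 1/12, so the other 11 collectively hold it with probability 11/12.
The host can always find 3 empty chests to open, so the reveals don't change that 11/12; it is now spread over the 8 remaining unopened chests.
P(win by switching) = (11/12) · (1/8) = 11/96 ≈ 0.115.

0.115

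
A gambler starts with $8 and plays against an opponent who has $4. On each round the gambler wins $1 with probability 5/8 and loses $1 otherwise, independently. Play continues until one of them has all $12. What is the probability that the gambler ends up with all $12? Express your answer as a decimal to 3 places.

Let r = q/p = (3/8)/(5/8) = 3/5. The recurrence P(i) = p·P(i+1) + q·P(i−1) with P(0)=0, P(12)=1 gives P(i) = (1 − r^i)/(1 − r^12).
P(8) = (1 − (3/5)^8) / (1 − (3/5)^12) = 441250/447811 ≈ 0.985.

0.985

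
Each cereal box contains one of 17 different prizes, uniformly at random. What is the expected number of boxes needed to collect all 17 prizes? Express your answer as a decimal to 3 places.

After i distinct types are collected, each trial gives a new one with probability (17−i)/17, so the expected wait for the next new type is 17/(17−i).
E = 17/17 + 17/16 + 17/15 + 17/14 + 17/13 + 17/12 + 17/11 + 17/10 + 17/9 + 17/8 + 17/7 + 17/6 + 17/5 + 17/4 + 17/3 + 17/2 + 17/1 = 42142223/720720 ≈ 58.472.

58.472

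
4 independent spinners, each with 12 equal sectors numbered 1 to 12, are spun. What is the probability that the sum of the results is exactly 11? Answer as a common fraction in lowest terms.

5/864

There are 12^4 = 20736 equally likely outcomes.
The number of ordered 4-tuples from {1,…,12} summing to 11 is 120.
P(sum = 11) = 120/20736 = 5/864.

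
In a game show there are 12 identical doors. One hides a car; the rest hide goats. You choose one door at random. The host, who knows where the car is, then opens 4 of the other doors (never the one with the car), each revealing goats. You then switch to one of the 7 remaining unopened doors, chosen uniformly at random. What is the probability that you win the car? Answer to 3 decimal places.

Your original door holds the car with probability 1/12, so the other 11 collectively hold it with probability 11/12.
The host can always find 4 empty doors to open, so the reveals don't change that 11/12; it is now spread over the 7 remaining unopened doors.
P(win by switching) = (11/12) · (1/7) = 11/84 ≈ 0.131.

0.131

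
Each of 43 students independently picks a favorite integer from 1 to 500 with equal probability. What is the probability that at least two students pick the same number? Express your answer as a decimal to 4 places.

It's easier to compute the probability that all 43 are distinct.
P(all distinct) = 500/500 · 499/500 · ··· · 458/500 ≈ 0.1558.
So the probability of at least one match is 1 − 0.1558 = 0.8442.

0.8442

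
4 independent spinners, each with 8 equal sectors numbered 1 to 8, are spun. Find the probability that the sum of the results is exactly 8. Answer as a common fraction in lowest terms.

35/4096

There are 8^4 = 4096 equally likely outcomes.
The number of ordered 4-tuples from {1,…,8} summing to 8 is 35.
P(sum = 8) = 35/4096.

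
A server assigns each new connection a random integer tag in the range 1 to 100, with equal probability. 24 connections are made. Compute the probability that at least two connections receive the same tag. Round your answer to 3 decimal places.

It's easier to compute the probability that all 24 are distinct.
P(all distinct) = 100/100 · 99/100 · ··· · 77/100 ≈ 0.049.
So the probability of at least one match is 1 − 0.049 = 0.951.

0.951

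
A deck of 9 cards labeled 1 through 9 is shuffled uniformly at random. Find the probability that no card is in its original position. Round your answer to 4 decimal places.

0.3679

This is the derangement probability: permutations of 9 with no fixed point.
D(9) = 9! · (1 − 1/1! + 1/2! − ··· + (−1)^9/9!) = 133496.
P = 133496/362880 = 16687/45360 ≈ 0.3679.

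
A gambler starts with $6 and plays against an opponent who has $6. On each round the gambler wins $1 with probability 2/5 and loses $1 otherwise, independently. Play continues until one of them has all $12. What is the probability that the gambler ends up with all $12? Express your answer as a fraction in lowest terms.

Let r = q/p = (3/5)/(2/5) = 3/2. The recurrence P(i) = p·P(i+1) + q·P(i−1) with P(0)=0, P(12)=1 gives P(i) = (1 − r^i)/(1 − r^12).
P(6) = (1 − (3/2)^6) / (1 − (3/2)^12) = 64/793.

64/793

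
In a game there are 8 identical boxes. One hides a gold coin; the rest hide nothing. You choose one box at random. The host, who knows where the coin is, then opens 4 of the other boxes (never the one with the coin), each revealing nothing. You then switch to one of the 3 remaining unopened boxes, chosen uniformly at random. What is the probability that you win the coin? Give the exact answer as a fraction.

Your original box holds the coin with probability 1/8, so the other 7 collectively hold it with probability 7/8.
The host can always find 4 empty boxes to open, so the reveals don't change that 7/8; it is now spread over the 3 remaining unopened boxes.
P(win by switching) = (7/8) · (1/3) = 7/24.

7/24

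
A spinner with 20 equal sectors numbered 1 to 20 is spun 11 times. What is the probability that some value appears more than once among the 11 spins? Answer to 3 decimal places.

0.967

P(all 11 different) = 20/20 · 19/20 · ··· · 10/20 ≈ 0.033.
P(at least two equal) = 1 − 0.033 = 0.967.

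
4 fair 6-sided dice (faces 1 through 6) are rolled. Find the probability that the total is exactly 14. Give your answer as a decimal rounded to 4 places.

0.1127

There are 6^4 = 1296 equally likely outcomes.
The number of ordered 4-tuples from {1,…,6} summing to 14 is 146.
P(sum = 14) = 146/1296 = 73/648 ≈ 0.1127.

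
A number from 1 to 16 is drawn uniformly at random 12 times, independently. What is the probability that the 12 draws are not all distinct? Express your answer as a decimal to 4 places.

P(all 12 different) = 16/16 · 15/16 · ··· · 5/16 ≈ 0.0031.
P(at least two equal) = 1 − 0.0031 = 0.9969.

0.9969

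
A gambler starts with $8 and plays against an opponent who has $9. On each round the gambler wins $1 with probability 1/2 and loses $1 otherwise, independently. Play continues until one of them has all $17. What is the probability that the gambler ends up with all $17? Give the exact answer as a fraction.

With a fair step, P(i) = ½P(i−1) + ½P(i+1) with P(0)=0, P(17)=1 has the linear solution P(i) = i/17.
P(8) = 8/17.

8/17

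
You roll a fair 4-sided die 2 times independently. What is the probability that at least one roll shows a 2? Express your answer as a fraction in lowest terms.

7/16

P(no roll shows a 2) = (3/4)^2 = 9/16.
P(at least one) = 1 − 9/16 = 7/16.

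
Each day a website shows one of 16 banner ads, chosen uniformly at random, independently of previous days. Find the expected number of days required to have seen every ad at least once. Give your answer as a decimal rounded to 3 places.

54.092

After i distinct types are collected, each trial gives a new one with probability (16−i)/16, so the expected wait for the next new type is 16/(16−i).
E = 16/16 + 16/15 + 16/14 + 16/13 + 16/12 + 16/11 + 16/10 + 16/9 + 16/8 + 16/7 + 16/6 + 16/5 + 16/4 + 16/3 + 16/2 + 16/1 = 2436559/45045 ≈ 54.092.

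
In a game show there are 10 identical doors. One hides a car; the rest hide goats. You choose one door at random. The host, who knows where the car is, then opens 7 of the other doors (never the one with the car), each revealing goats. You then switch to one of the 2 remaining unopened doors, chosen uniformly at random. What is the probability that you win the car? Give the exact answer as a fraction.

Your original door holds the car with probability 1/10, so the other 9 collectively hold it with probability 9/10.
The host can always find 7 empty doors to open, so the reveals don't change that 9/10; it is now spread over the 2 remaining unopened doors.
P(win by switching) = (9/10) · (1/2) = 9/20.

9/20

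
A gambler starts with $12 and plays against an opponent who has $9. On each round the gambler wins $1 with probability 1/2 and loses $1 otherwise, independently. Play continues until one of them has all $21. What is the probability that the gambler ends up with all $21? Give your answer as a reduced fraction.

4/7

With a fair step, P(i) = ½P(i−1) + ½P(i+1) with P(0)=0, P(21)=1 has the linear solution P(i) = i/21.
P(12) = 12/21 = 4/7.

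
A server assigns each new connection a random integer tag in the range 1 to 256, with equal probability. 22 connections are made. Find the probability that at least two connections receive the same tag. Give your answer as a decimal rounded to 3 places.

It's easier to compute the probability that all 22 are distinct.
P(all distinct) = 256/256 · 255/256 · ··· · 235/256 ≈ 0.395.
So the probability of at least one match is 1 − 0.395 = 0.605.

0.605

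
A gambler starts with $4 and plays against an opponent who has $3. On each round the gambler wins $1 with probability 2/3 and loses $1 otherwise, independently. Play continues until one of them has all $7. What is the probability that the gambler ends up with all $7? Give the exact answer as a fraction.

120/127

Let r = q/p = (1/3)/(2/3) = 1/2. The recurrence P(i) = p·P(i+1) + q·P(i−1) with P(0)=0, P(7)=1 gives P(i) = (1 − r^i)/(1 − r^7).
P(4) = (1 − (1/2)^4) / (1 − (1/2)^7) = 120/127.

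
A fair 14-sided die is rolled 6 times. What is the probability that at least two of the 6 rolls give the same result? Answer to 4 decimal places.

0.7128

P(all 6 different) = 14/14 · 13/14 · ··· · 9/14 ≈ 0.2872.
P(at least two equal) = 1 − 0.2872 = 0.7128.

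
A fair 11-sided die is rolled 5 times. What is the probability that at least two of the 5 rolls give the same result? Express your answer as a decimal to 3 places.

P(all 5 different) = 11/11 · 10/11 · ··· · 7/11 ≈ 0.344.
P(at least two equal) = 1 − 0.344 = 0.656.

0.656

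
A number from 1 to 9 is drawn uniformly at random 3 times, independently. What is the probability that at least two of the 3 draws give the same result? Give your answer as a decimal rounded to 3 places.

P(all 3 different) = 9/9 · 8/9 · ··· · 7/9 ≈ 0.691.
P(at least two equal) = 1 − 0.691 = 0.309.

0.309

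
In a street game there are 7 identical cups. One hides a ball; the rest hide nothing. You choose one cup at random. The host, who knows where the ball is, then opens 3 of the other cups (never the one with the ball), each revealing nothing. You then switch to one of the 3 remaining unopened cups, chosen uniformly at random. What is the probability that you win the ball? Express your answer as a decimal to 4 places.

0.2857

Your original cup holds the ball with probability 1/7, so the other 6 collectively hold it with probability 6/7.
The host can always find 3 empty cups to open, so the reveals don't change that 6/7; it is now spread over the 3 remaining unopened cups.
P(win by switching) = (6/7) · (1/3) = 2/7 ≈ 0.2857.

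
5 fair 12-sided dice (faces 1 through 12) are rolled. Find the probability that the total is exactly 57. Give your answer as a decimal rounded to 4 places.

There are 12^5 = 248832 equally likely outcomes.
The number of ordered 5-tuples from {1,…,12} summing to 57 is 35.
P(sum = 57) = 35/248832 ≈ 0.0001.

0.0001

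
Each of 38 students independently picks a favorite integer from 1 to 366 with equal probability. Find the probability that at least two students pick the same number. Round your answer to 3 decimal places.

It's easier to compute the probability that all 38 are distinct.
P(all distinct) = 366/366 · 365/366 · ··· · 329/366 ≈ 0.137.
So the probability of at least one match is 1 − 0.137 = 0.863.

0.863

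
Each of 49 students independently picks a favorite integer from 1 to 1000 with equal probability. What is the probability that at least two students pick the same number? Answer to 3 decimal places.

0.697

It's easier to compute the probability that all 49 are distinct.
P(all distinct) = 1000/1000 · 999/1000 · ··· · 952/1000 ≈ 0.303.
So the probability of at least one match is 1 − 0.303 = 0.697.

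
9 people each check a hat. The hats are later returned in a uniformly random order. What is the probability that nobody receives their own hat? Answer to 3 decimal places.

This is the derangement probability: permutations of 9 with no fixed point.
D(9) = 9! · (1 − 1/1! + 1/2! − ··· + (−1)^9/9!) = 133496.
P = 133496/362880 = 16687/45360 ≈ 0.368.

0.368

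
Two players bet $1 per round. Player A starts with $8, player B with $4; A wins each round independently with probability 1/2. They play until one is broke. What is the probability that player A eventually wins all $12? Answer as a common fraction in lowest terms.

With a fair step, P(i) = ½P(i−1) + ½P(i+1) with P(0)=0, P(12)=1 has the linear solution P(i) = i/12.
P(8) = 8/12 = 2/3.

2/3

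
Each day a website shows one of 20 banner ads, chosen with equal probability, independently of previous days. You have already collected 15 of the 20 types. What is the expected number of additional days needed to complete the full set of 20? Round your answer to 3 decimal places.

Starting from 15 distinct types, each trial gives a new one with probability (20−i)/20 when i types are held, so the wait for the next new type is 20/(20−i).
E = 20/5 + 20/4 + 20/3 + 20/2 + 20/1 = 137/3 ≈ 45.667.

45.667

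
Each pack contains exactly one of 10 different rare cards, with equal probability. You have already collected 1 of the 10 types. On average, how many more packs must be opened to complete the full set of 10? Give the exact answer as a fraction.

Starting from 1 distinct type, each trial gives a new one with probability (10−i)/10 when i types are held, so the wait for the next new type is 10/(10−i).
E = 10/9 + 10/8 + 10/7 + 10/6 + 10/5 + 10/4 + 10/3 + 10/2 + 10/1 = 7129/252.

7129/252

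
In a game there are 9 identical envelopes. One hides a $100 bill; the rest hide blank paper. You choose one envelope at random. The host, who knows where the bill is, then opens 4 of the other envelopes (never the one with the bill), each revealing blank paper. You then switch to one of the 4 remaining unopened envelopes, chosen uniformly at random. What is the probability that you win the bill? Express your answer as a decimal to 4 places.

Your original envelope holds the bill with probability 1/9, so the other 8 collectively hold it with probability 8/9.
The host can always find 4 empty envelopes to open, so the reveals don't change that 8/9; it is now spread over the 4 remaining unopened envelopes.
P(win by switching) = (8/9) · (1/4) = 2/9 ≈ 0.2222.

0.2222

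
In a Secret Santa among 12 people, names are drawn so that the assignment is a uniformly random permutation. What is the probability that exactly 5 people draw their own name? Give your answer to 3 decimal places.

0.003

Choose which 5 of the 12 are fixed: C(12,5) = 792 ways.
The remaining 7 must have no fixed point: D(7) = 1854.
P = 792·1854/479001600 = 103/33600 ≈ 0.003.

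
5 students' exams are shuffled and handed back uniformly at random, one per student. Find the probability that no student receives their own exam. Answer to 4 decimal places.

0.3667

This is the derangement probability: permutations of 5 with no fixed point.
D(5) = 5! · (1 − 1/1! + 1/2! − ··· + (−1)^5/5!) = 44.
P = 44/120 = 11/30 ≈ 0.3667.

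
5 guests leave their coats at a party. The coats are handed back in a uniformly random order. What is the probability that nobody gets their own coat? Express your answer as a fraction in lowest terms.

This is the derangement probability: permutations of 5 with no fixed point.
D(5) = 5! · (1 − 1/1! + 1/2! − ··· + (−1)^5/5!) = 44.
P = 44/120 = 11/30.

11/30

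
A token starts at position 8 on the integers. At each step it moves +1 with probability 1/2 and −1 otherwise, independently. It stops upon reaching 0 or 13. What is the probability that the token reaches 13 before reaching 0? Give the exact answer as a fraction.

8/13

With a fair step, P(i) = ½P(i−1) + ½P(i+1) with P(0)=0, P(13)=1 has the linear solution P(i) = i/13.
P(8) = 8/13.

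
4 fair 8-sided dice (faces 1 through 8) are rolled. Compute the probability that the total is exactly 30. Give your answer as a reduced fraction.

5/2048

There are 8^4 = 4096 equally likely outcomes.
The number of ordered 4-tuples from {1,…,8} summing to 30 is 10.
P(sum = 30) = 10/4096 = 5/2048.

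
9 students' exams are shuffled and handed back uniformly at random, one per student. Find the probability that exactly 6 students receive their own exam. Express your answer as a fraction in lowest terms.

1/2160

Choose which 6 of the 9 are fixed: C(9,6) = 84 ways.
The remaining 3 must have no fixed point: D(3) = 2.
P = 84·2/362880 = 1/2160.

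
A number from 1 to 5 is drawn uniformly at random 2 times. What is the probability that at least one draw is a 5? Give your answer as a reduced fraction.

9/25

P(no draw is a 5) = (4/5)^2 = 16/25.
P(at least one) = 1 − 16/25 = 9/25.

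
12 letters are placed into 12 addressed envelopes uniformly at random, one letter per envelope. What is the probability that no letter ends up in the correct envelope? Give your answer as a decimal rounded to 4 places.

0.3679

This is the derangement probability: permutations of 12 with no fixed point.
D(12) = 12! · (1 − 1/1! + 1/2! − ··· + (−1)^12/12!) = 176214841.
P = 176214841/479001600 = 16019531/43545600 ≈ 0.3679.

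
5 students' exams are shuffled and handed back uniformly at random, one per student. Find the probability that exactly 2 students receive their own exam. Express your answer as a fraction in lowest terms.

Choose which 2 of the 5 are fixed: C(5,2) = 10 ways.
The remaining 3 must have no fixed point: D(3) = 2.
P = 10·2/120 = 1/6.

1/6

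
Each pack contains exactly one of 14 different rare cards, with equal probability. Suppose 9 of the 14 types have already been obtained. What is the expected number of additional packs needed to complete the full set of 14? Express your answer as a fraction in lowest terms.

Starting from 9 distinct types, each trial gives a new one with probability (14−i)/14 when i types are held, so the wait for the next new type is 14/(14−i).
E = 14/5 + 14/4 + 14/3 + 14/2 + 14/1 = 959/30.

959/30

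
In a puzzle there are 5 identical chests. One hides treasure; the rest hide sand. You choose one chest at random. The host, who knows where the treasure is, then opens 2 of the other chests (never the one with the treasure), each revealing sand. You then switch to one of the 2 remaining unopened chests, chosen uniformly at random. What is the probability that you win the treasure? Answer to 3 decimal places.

Your original chest holds the treasure with probability 1/5, so the other 4 collectively hold it with probability 4/5.
The host can always find 2 empty chests to open, so the reveals don't change that 4/5; it is now spread over the 2 remaining unopened chests.
P(win by switching) = (4/5) · (1/2) = 2/5 ≈ 0.400.

0.400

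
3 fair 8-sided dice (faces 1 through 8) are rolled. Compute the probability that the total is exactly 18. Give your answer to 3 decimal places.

0.055

There are 8^3 = 512 equally likely outcomes.
The number of ordered 3-tuples from {1,…,8} summing to 18 is 28.
P(sum = 18) = 28/512 = 7/128 ≈ 0.055.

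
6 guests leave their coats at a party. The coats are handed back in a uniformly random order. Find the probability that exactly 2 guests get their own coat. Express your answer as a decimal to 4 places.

Choose which 2 of the 6 are fixed: C(6,2) = 15 ways.
The remaining 4 must have no fixed point: D(4) = 9.
P = 15·9/720 = 3/16 ≈ 0.1875.

0.1875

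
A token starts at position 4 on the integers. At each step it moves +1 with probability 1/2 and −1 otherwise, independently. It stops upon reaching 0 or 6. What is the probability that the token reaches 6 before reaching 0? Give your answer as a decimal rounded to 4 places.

With a fair step, P(i) = ½P(i−1) + ½P(i+1) with P(0)=0, P(6)=1 has the linear solution P(i) = i/6.
P(4) = 4/6 = 2/3 ≈ 0.6667.

0.6667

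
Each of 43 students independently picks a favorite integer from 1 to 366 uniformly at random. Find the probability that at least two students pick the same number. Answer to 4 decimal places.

It's easier to compute the probability that all 43 are distinct.
P(all distinct) = 366/366 · 365/366 · ··· · 324/366 ≈ 0.0766.
So the probability of at least one match is 1 − 0.0766 = 0.9234.

0.9234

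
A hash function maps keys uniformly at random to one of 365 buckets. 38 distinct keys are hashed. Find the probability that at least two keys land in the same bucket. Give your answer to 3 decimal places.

0.864

It's easier to compute the probability that all 38 are distinct.
P(all distinct) = 365/365 · 364/365 · ··· · 328/365 ≈ 0.136.
So the probability of at least one match is 1 − 0.136 = 0.864.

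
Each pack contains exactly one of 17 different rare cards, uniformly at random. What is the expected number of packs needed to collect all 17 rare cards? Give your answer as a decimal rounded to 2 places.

After i distinct types are collected, each trial gives a new one with probability (17−i)/17, so the expected wait for the next new type is 17/(17−i).
E = 17/17 + 17/16 + 17/15 + 17/14 + 17/13 + 17/12 + 17/11 + 17/10 + 17/9 + 17/8 + 17/7 + 17/6 + 17/5 + 17/4 + 17/3 + 17/2 + 17/1 = 42142223/720720 ≈ 58.47.

58.47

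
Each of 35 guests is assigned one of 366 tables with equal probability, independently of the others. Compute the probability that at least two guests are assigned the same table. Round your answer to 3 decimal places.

0.813

It's easier to compute the probability that all 35 are distinct.
P(all distinct) = 366/366 · 365/366 · ··· · 332/366 ≈ 0.187.
So the probability of at least one match is 1 − 0.187 = 0.813.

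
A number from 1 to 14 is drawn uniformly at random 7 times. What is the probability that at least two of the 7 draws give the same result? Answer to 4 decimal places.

P(all 7 different) = 14/14 · 13/14 · ··· · 8/14 ≈ 0.1641.
P(at least two equal) = 1 − 0.1641 = 0.8359.

0.8359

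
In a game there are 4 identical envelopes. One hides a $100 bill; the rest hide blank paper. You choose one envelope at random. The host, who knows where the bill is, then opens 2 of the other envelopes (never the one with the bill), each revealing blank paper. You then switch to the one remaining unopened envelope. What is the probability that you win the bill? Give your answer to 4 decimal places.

0.7500

Your original envelope holds the bill with probability 1/4, so the other 3 collectively hold it with probability 3/4.
The host can always find 2 empty envelopes to open, so the reveals don't change that 3/4; it is now spread over the 1 remaining unopened envelope.
P(win by switching) = (3/4) · (1/1) = 3/4 ≈ 0.7500.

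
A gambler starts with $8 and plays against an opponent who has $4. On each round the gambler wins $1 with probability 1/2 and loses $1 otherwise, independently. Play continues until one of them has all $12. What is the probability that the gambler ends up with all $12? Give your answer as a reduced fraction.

2/3

With a fair step, P(i) = ½P(i−1) + ½P(i+1) with P(0)=0, P(12)=1 has the linear solution P(i) = i/12.
P(8) = 8/12 = 2/3.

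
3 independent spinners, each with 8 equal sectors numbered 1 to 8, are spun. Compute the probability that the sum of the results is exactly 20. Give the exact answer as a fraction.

15/512

There are 8^3 = 512 equally likely outcomes.
The number of ordered 3-tuples from {1,…,8} summing to 20 is 15.
P(sum = 20) = 15/512.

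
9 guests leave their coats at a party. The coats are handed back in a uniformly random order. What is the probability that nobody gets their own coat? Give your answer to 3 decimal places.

0.368

This is the derangement probability: permutations of 9 with no fixed point.
D(9) = 9! · (1 − 1/1! + 1/2! − ··· + (−1)^9/9!) = 133496.
P = 133496/362880 = 16687/45360 ≈ 0.368.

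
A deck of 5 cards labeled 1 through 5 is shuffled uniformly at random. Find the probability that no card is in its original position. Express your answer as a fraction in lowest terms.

This is the derangement probability: permutations of 5 with no fixed point.
D(5) = 5! · (1 − 1/1! + 1/2! − ··· + (−1)^5/5!) = 44.
P = 44/120 = 11/30.

11/30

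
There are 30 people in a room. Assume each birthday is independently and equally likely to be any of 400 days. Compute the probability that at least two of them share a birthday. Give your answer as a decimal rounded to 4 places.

It's easier to compute the probability that all 30 are distinct.
P(all distinct) = 400/400 · 399/400 · ··· · 371/400 ≈ 0.3278.
So the probability of at least one match is 1 − 0.3278 = 0.6722.

0.6722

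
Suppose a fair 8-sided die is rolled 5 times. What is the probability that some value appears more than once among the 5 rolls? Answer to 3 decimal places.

P(all 5 different) = 8/8 · 7/8 · ··· · 4/8 ≈ 0.205.
P(at least two equal) = 1 − 0.205 = 0.795.

0.795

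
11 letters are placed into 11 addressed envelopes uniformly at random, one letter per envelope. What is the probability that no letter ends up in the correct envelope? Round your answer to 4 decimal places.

0.3679

This is the derangement probability: permutations of 11 with no fixed point.
D(11) = 11! · (1 − 1/1! + 1/2! − ··· + (−1)^11/11!) = 14684570.
P = 14684570/39916800 = 1468457/3991680 ≈ 0.3679.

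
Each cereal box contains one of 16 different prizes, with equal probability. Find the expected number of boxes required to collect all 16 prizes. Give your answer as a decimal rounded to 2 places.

54.09

After i distinct types are collected, each trial gives a new one with probability (16−i)/16, so the expected wait for the next new type is 16/(16−i).
E = 16/16 + 16/15 + 16/14 + 16/13 + 16/12 + 16/11 + 16/10 + 16/9 + 16/8 + 16/7 + 16/6 + 16/5 + 16/4 + 16/3 + 16/2 + 16/1 = 2436559/45045 ≈ 54.09.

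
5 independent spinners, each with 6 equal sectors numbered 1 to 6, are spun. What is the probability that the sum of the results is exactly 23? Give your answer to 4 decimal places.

0.0392

There are 6^5 = 7776 equally likely outcomes.
The number of ordered 5-tuples from {1,…,6} summing to 23 is 305.
P(sum = 23) = 305/7776 ≈ 0.0392.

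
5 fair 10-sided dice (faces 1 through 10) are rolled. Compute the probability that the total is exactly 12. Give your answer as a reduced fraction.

There are 10^5 = 100000 equally likely outcomes.
The number of ordered 5-tuples from {1,…,10} summing to 12 is 330.
P(sum = 12) = 330/100000 = 33/10000.

33/10000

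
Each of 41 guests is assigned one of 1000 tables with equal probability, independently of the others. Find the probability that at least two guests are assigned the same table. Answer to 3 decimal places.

It's easier to compute the probability that all 41 are distinct.
P(all distinct) = 1000/1000 · 999/1000 · ··· · 960/1000 ≈ 0.435.
So the probability of at least one match is 1 − 0.435 = 0.565.

0.565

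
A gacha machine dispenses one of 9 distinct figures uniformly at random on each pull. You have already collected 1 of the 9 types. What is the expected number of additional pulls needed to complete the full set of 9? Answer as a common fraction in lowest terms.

6849/280

Starting from 1 distinct type, each trial gives a new one with probability (9−i)/9 when i types are held, so the wait for the next new type is 9/(9−i).
E = 9/8 + 9/7 + 9/6 + 9/5 + 9/4 + 9/3 + 9/2 + 9/1 = 6849/280.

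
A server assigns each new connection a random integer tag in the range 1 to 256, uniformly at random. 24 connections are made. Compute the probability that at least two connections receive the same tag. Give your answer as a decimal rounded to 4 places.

It's easier to compute the probability that all 24 are distinct.
P(all distinct) = 256/256 · 255/256 · ··· · 233/256 ≈ 0.3287.
So the probability of at least one match is 1 − 0.3287 = 0.6713.

0.6713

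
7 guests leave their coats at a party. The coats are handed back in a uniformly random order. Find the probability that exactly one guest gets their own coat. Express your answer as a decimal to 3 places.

Choose which one is fixed: C(7,1) = 7 ways.
The remaining 6 must have no fixed point: D(6) = 265.
P = 7·265/5040 = 53/144 ≈ 0.368.

0.368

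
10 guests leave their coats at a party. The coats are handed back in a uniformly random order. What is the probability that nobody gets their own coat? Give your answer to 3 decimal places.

0.368

This is the derangement probability: permutations of 10 with no fixed point.
D(10) = 10! · (1 − 1/1! + 1/2! − ··· + (−1)^10/10!) = 1334961.
P = 1334961/3628800 = 16481/44800 ≈ 0.368.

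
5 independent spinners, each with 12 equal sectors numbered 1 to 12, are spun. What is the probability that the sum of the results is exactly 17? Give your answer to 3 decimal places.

There are 12^5 = 248832 equally likely outcomes.
The number of ordered 5-tuples from {1,…,12} summing to 17 is 1815.
P(sum = 17) = 1815/248832 = 605/82944 ≈ 0.007.

0.007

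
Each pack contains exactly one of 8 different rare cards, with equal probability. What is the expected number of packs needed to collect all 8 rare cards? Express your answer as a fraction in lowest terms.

761/35

After i distinct types are collected, each trial gives a new one with probability (8−i)/8, so the expected wait for the next new type is 8/(8−i).
E = 8/8 + 8/7 + 8/6 + 8/5 + 8/4 + 8/3 + 8/2 + 8/1 = 761/35.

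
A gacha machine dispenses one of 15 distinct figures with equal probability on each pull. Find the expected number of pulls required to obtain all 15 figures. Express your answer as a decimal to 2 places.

49.77

After i distinct types are collected, each trial gives a new one with probability (15−i)/15, so the expected wait for the next new type is 15/(15−i).
E = 15/15 + 15/14 + 15/13 + 15/12 + 15/11 + 15/10 + 15/9 + 15/8 + 15/7 + 15/6 + 15/5 + 15/4 + 15/3 + 15/2 + 15/1 = 1195757/24024 ≈ 49.77.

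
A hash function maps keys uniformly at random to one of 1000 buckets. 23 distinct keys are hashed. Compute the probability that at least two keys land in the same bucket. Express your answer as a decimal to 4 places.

It's easier to compute the probability that all 23 are distinct.
P(all distinct) = 1000/1000 · 999/1000 · ··· · 978/1000 ≈ 0.7750.
So the probability of at least one match is 1 − 0.7750 = 0.2250.

0.2250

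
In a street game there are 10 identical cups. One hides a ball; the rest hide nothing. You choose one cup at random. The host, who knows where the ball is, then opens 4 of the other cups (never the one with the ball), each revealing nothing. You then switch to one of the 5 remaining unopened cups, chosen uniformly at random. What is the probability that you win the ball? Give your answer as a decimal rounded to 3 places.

Your original cup holds the ball with probability 1/10, so the other 9 collectively hold it with probability 9/10.
The host can always find 4 empty cups to open, so the reveals don't change that 9/10; it is now spread over the 5 remaining unopened cups.
P(win by switching) = (9/10) · (1/5) = 9/50 ≈ 0.180.

0.180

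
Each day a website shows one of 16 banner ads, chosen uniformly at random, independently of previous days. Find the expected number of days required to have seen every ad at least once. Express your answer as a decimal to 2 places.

After i distinct types are collected, each trial gives a new one with probability (16−i)/16, so the expected wait for the next new type is 16/(16−i).
E = 16/16 + 16/15 + 16/14 + 16/13 + 16/12 + 16/11 + 16/10 + 16/9 + 16/8 + 16/7 + 16/6 + 16/5 + 16/4 + 16/3 + 16/2 + 16/1 = 2436559/45045 ≈ 54.09.

54.09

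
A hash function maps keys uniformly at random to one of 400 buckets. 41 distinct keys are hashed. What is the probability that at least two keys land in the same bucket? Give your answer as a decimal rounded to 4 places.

0.8803

It's easier to compute the probability that all 41 are distinct.
P(all distinct) = 400/400 · 399/400 · ··· · 360/400 ≈ 0.1197.
So the probability of at least one match is 1 − 0.1197 = 0.8803.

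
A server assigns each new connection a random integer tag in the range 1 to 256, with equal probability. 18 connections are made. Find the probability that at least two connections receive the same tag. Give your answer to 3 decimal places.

0.458

It's easier to compute the probability that all 18 are distinct.
P(all distinct) = 256/256 · 255/256 · ··· · 239/256 ≈ 0.542.
So the probability of at least one match is 1 − 0.542 = 0.458.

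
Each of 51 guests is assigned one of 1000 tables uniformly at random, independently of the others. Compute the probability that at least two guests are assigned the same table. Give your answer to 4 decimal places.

0.7267

It's easier to compute the probability that all 51 are distinct.
P(all distinct) = 1000/1000 · 999/1000 · ··· · 950/1000 ≈ 0.2733.
So the probability of at least one match is 1 − 0.2733 = 0.7267.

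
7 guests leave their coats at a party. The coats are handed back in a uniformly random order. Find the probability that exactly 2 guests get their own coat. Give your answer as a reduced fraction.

Choose which 2 of the 7 are fixed: C(7,2) = 21 ways.
The remaining 5 must have no fixed point: D(5) = 44.
P = 21·44/5040 = 11/60.

11/60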